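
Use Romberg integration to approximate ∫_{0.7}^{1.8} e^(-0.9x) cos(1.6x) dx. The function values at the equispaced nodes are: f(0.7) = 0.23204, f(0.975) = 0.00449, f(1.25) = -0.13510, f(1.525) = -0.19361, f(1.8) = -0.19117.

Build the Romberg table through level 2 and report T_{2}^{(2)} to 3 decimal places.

T_{0}^{(0)} (trapezoid, 1 panel, h=1.1000): 0.02248
T_{1}^{(0)} (trapezoid, 2 panels, h=0.5500): -0.06307
T_{2}^{(0)} (trapezoid, 4 panels, h=0.2750): -0.08354
T_{1}^{(1)} = -0.06307 + (-0.06307 − 0.02248)/3 = -0.09159
T_{2}^{(1)} = -0.08354 + (-0.08354 − (-0.06307))/3 = -0.09036
T_{2}^{(2)} = -0.09036 + (-0.09036 − (-0.09159))/15 = -0.09028

-0.090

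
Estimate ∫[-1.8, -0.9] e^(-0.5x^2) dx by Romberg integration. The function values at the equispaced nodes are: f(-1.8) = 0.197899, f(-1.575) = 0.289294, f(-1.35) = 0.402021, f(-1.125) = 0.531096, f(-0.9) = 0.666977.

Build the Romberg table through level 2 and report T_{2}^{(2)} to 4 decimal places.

0.3713

T_{0}^{(0)} (trapezoid, 1 panel, h=0.9000): 0.389194
T_{1}^{(0)} (trapezoid, 2 panels, h=0.4500): 0.375507
T_{2}^{(0)} (trapezoid, 4 panels, h=0.2250): 0.372341
T_{1}^{(1)} = 0.375507 + (0.375507 − 0.389194)/3 = 0.370945
T_{2}^{(1)} = 0.372341 + (0.372341 − 0.375507)/3 = 0.371286
T_{2}^{(2)} = 0.371286 + (0.371286 − 0.370945)/15 = 0.371309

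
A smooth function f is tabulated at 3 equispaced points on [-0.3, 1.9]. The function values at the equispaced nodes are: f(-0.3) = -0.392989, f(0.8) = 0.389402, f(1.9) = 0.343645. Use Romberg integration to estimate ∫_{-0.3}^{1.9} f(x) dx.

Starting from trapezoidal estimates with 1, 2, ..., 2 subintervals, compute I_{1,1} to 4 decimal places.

0.5530

I_{0,0} (trapezoid, 1 panel, h=2.2000): -0.054278
I_{1,0} (trapezoid, 2 panels, h=1.1000): 0.401203
I_{1,1} = 0.401203 + (0.401203 − (-0.054278))/3 = 0.553030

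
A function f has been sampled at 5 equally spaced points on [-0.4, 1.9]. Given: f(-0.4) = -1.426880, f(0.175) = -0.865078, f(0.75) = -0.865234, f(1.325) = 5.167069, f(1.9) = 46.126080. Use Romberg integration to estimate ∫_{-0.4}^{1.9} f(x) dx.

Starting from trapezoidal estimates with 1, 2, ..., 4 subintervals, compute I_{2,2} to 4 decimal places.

I_{0,0} (trapezoid, 1 panel, h=2.3000): 51.404080
I_{1,0} (trapezoid, 2 panels, h=1.1500): 24.707021
I_{2,0} (trapezoid, 4 panels, h=0.5750): 14.827155
I_{1,1} = 24.707021 + (24.707021 − 51.404080)/3 = 15.808001
I_{2,1} = 14.827155 + (14.827155 − 24.707021)/3 = 11.533866
I_{2,2} = 11.533866 + (11.533866 − 15.808001)/15 = 11.248924

11.2489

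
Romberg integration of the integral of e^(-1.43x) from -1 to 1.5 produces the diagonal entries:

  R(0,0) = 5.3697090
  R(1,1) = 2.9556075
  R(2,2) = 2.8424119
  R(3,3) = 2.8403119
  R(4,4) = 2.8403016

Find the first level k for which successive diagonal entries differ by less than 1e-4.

|R(1,1) − R(0,0)| = 2.4141015 ≥ 1e-4
|R(2,2) − R(1,1)| = 0.1131956 ≥ 1e-4
|R(3,3) − R(2,2)| = 0.0021000 ≥ 1e-4
|R(4,4) − R(3,3)| = 0.0000103 < 1e-4

k = 4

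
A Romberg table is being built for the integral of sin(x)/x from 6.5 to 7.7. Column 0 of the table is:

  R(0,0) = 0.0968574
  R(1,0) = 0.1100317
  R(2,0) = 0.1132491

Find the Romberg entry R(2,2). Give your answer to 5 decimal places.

0.11431

R(1,1) = 0.1100317 + (0.1100317 − 0.0968574)/3 = 0.1144231
R(2,1) = 0.1132491 + (0.1132491 − 0.1100317)/3 = 0.1143216
R(2,2) = 0.1143216 + (0.1143216 − 0.1144231)/15 = 0.1143148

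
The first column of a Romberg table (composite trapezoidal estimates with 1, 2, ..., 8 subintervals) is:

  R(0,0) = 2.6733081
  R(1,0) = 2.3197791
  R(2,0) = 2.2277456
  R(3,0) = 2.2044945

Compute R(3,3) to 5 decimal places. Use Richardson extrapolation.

2.19672

Richardson extrapolation on the trapezoidal column (denominator 4−1=3):
R(1,1) = 2.3197791 + (2.3197791 − 2.6733081)/3 = 2.2019361
R(2,1) = (4·2.2277456 − 2.3197791) / 3 = 2.1970678
R(3,1) = 2.2044945 + (2.2044945 − 2.2277456)/3 = 2.1967441
R(2,2) = (16·2.1970678 − 2.2019361) / 15 = 2.1967432
R(3,2) = (16·2.1967441 − 2.1970678) / 15 = 2.1967225
R(3,3) = (64·2.1967225 − 2.1967432) / 63 = 2.1967222
(Column j=1 coincides with Simpson's rule on the same nodes.)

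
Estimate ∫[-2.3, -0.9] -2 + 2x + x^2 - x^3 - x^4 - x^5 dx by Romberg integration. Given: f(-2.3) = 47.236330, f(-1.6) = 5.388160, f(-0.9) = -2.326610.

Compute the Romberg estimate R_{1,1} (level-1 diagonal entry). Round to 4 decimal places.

15.5079

R_{0,0} (trapezoid, 1 panel, h=1.4000): 31.436804
R_{1,0} (trapezoid, 2 panels, h=0.7000): 19.490114
R_{1,1} = 19.490114 + (19.490114 − 31.436804)/3 = 15.507884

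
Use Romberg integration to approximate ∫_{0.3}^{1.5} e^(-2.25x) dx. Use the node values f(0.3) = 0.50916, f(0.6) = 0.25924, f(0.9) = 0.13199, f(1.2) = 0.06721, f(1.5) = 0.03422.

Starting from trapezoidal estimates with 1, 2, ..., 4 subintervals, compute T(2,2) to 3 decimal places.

0.211

T(0,0) (trapezoid, 1 panel, h=1.2000): 0.32603
T(1,0) (trapezoid, 2 panels, h=0.6000): 0.24221
T(2,0) (trapezoid, 4 panels, h=0.3000): 0.21904
T(1,1) = 0.24221 + (0.24221 − 0.32603)/3 = 0.21427
T(2,1) = 0.21904 + (0.21904 − 0.24221)/3 = 0.21132
T(2,2) = 0.21132 + (0.21132 − 0.21427)/15 = 0.21112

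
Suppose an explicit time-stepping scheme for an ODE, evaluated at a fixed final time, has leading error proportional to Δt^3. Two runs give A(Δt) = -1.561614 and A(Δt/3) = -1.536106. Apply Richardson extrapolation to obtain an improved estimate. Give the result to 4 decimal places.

The leading error scales as Δt^3; refining by a factor of 3 reduces it by 3^3 = 27.
Extrapolated value = (27·A(Δt/3) − A(Δt)) / (27 − 1)
= (27·(-1.536106) − (-1.561614)) / 26
= -39.913248 / 26 = -1.535125

-1.5351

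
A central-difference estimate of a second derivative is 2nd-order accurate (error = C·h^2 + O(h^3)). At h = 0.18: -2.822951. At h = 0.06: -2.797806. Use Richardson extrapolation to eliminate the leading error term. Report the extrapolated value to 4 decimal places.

-2.7947

Extrapolated value = (9·A(h/3) − A(h)) / (9 − 1)
= (9·(-2.797806) − (-2.822951)) / 8
= -22.357303 / 8 = -2.794663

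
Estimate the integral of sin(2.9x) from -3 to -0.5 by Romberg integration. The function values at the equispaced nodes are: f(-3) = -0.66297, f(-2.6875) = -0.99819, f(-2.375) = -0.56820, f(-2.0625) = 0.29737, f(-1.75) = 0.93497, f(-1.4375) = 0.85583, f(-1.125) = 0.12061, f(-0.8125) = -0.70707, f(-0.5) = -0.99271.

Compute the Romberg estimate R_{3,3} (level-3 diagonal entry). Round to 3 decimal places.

-0.297

R_{0,0} (trapezoid, 1 panel, h=2.5000): -2.06960
R_{1,0} (trapezoid, 2 panels, h=1.2500): 0.13391
R_{2,0} (trapezoid, 4 panels, h=0.6250): -0.21279
R_{3,0} (trapezoid, 8 panels, h=0.3125): -0.27891
R_{1,1} = 0.13391 + (0.13391 − (-2.06960))/3 = 0.86841
R_{2,1} = -0.21279 + (-0.21279 − 0.13391)/3 = -0.32836
R_{3,1} = -0.27891 + (-0.27891 − (-0.21279))/3 = -0.30095
R_{2,2} = -0.32836 + (-0.32836 − 0.86841)/15 = -0.40814
R_{3,2} = -0.30095 + (-0.30095 − (-0.32836))/15 = -0.29912
R_{3,3} = -0.29912 + (-0.29912 − (-0.40814))/63 = -0.29739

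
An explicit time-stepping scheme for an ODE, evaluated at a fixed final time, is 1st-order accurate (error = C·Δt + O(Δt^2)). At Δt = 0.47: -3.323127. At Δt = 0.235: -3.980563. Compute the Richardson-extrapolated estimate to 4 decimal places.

-4.6380

Extrapolated value = (2·A(Δt/2) − A(Δt)) / (2 − 1)
= (2·(-3.980563) − (-3.323127)) / 1
= -4.637999 / 1 = -4.637999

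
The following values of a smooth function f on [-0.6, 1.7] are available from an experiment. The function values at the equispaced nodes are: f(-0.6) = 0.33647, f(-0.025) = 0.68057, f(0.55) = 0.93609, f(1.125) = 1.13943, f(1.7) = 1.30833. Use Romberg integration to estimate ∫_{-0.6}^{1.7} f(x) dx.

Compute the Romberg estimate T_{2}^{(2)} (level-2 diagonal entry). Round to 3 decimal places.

T_{0}^{(0)} (trapezoid, 1 panel, h=2.3000): 1.89152
T_{1}^{(0)} (trapezoid, 2 panels, h=1.1500): 2.02226
T_{2}^{(0)} (trapezoid, 4 panels, h=0.5750): 2.05763
T_{1}^{(1)} = 2.02226 + (2.02226 − 1.89152)/3 = 2.06584
T_{2}^{(1)} = 2.05763 + (2.05763 − 2.02226)/3 = 2.06942
T_{2}^{(2)} = 2.06942 + (2.06942 − 2.06584)/15 = 2.06966

2.070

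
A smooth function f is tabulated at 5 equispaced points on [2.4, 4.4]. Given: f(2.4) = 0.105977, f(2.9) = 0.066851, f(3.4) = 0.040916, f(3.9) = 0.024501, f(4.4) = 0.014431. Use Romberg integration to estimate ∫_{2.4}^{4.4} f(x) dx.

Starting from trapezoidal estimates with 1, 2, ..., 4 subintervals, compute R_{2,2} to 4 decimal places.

R_{0,0} (trapezoid, 1 panel, h=2.0000): 0.120408
R_{1,0} (trapezoid, 2 panels, h=1.0000): 0.101120
R_{2,0} (trapezoid, 4 panels, h=0.5000): 0.096236
R_{1,1} = 0.101120 + (0.101120 − 0.120408)/3 = 0.094691
R_{2,1} = 0.096236 + (0.096236 − 0.101120)/3 = 0.094608
R_{2,2} = 0.094608 + (0.094608 − 0.094691)/15 = 0.094602

0.0946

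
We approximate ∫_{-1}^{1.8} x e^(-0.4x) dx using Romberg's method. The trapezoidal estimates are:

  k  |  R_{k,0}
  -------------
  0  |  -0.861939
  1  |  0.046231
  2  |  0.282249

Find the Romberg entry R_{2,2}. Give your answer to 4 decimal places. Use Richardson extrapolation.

0.3617

R_{1,1} = 0.046231 + (0.046231 − (-0.861939))/3 = 0.348954
R_{2,1} = (4·0.282249 − 0.046231) / 3 = 0.360922
R_{2,2} = 0.360922 + (0.360922 − 0.348954)/15 = 0.361720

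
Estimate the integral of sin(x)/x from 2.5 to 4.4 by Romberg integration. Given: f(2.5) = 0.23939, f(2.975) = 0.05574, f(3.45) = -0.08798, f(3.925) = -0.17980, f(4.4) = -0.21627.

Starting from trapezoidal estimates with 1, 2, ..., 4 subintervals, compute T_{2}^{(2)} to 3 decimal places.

T_{0}^{(0)} (trapezoid, 1 panel, h=1.9000): 0.02196
T_{1}^{(0)} (trapezoid, 2 panels, h=0.9500): -0.07260
T_{2}^{(0)} (trapezoid, 4 panels, h=0.4750): -0.09523
T_{1}^{(1)} = -0.07260 + (-0.07260 − 0.02196)/3 = -0.10412
T_{2}^{(1)} = -0.09523 + (-0.09523 − (-0.07260))/3 = -0.10277
T_{2}^{(2)} = -0.10277 + (-0.10277 − (-0.10412))/15 = -0.10268

-0.103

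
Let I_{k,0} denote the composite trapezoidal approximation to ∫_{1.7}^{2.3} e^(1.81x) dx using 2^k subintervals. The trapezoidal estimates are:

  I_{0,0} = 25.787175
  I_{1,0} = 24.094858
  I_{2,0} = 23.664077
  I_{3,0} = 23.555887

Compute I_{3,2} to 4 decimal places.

23.5198

Richardson extrapolation on the trapezoidal column (denominator 4−1=3):
I_{2,1} = 23.664077 + (23.664077 − 24.094858)/3 = 23.520483
I_{3,1} = 23.555887 + (23.555887 − 23.664077)/3 = 23.519824
I_{3,2} = (16·23.519824 − 23.520483) / 15 = 23.519780
(Column j=1 coincides with Simpson's rule on the same nodes.)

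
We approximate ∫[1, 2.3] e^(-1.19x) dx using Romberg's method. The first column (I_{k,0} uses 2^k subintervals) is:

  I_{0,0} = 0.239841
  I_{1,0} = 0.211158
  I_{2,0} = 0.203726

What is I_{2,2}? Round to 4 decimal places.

I_{1,1} = (4·0.211158 − 0.239841) / 3 = 0.201597
I_{2,1} = 0.203726 + (0.203726 − 0.211158)/3 = 0.201249
I_{2,2} = (16·0.201249 − 0.201597) / 15 = 0.201226

0.2012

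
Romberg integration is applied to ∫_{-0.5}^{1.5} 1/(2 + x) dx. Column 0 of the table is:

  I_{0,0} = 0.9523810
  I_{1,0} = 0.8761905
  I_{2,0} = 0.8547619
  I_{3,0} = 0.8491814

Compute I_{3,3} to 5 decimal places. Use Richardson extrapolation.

0.84730

I_{1,1} = 0.8761905 + (0.8761905 − 0.9523810)/3 = 0.8507937
I_{2,1} = 0.8547619 + (0.8547619 − 0.8761905)/3 = 0.8476190
I_{3,1} = 0.8491814 + (0.8491814 − 0.8547619)/3 = 0.8473212
I_{2,2} = 0.8476190 + (0.8476190 − 0.8507937)/15 = 0.8474074
I_{3,2} = 0.8473212 + (0.8473212 − 0.8476190)/15 = 0.8473013
I_{3,3} = 0.8473013 + (0.8473013 − 0.8474074)/63 = 0.8472996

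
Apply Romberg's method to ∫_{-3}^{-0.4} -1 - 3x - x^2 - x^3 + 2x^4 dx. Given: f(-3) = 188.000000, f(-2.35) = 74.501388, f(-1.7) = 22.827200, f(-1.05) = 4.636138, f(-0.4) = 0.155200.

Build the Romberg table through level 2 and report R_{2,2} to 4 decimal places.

119.1208

R_{0,0} (trapezoid, 1 panel, h=2.6000): 244.601760
R_{1,0} (trapezoid, 2 panels, h=1.3000): 151.976240
R_{2,0} (trapezoid, 4 panels, h=0.6500): 127.427512
R_{1,1} = 151.976240 + (151.976240 − 244.601760)/3 = 121.101067
R_{2,1} = 127.427512 + (127.427512 − 151.976240)/3 = 119.244603
R_{2,2} = 119.244603 + (119.244603 − 121.101067)/15 = 119.120839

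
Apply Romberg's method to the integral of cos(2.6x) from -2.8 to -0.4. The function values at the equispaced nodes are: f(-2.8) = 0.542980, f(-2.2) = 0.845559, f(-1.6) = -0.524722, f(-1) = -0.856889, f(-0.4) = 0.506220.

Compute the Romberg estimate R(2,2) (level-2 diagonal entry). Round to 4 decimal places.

0.0183

R(0,0) (trapezoid, 1 panel, h=2.4000): 1.259040
R(1,0) (trapezoid, 2 panels, h=1.2000): -0.000146
R(2,0) (trapezoid, 4 panels, h=0.6000): -0.006871
R(1,1) = -0.000146 + (-0.000146 − 1.259040)/3 = -0.419875
R(2,1) = -0.006871 + (-0.006871 − (-0.000146))/3 = -0.009113
R(2,2) = -0.009113 + (-0.009113 − (-0.419875))/15 = 0.018271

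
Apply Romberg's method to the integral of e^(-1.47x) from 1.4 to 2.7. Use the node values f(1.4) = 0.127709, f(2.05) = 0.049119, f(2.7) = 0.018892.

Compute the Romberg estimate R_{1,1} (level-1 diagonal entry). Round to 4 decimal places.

R_{0,0} (trapezoid, 1 panel, h=1.3000): 0.095291
R_{1,0} (trapezoid, 2 panels, h=0.6500): 0.079573
R_{1,1} = 0.079573 + (0.079573 − 0.095291)/3 = 0.074334

0.0743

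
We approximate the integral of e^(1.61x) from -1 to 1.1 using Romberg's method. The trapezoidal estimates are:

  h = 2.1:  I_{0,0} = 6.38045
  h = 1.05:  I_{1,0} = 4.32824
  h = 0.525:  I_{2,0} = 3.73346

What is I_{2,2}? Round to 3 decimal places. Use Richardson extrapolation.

I_{1,1} = 4.32824 + (4.32824 − 6.38045)/3 = 3.64417
I_{2,1} = 3.73346 + (3.73346 − 4.32824)/3 = 3.53520
I_{2,2} = 3.53520 + (3.53520 − 3.64417)/15 = 3.52794
(Column j=1 coincides with Simpson's rule on the same nodes.)

3.528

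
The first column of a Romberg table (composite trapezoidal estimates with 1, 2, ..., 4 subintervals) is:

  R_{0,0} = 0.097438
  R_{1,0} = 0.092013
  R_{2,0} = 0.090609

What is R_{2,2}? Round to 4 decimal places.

Richardson extrapolation on the trapezoidal column (denominator 4−1=3):
R_{1,1} = (4·0.092013 − 0.097438) / 3 = 0.090205
R_{2,1} = (4·0.090609 − 0.092013) / 3 = 0.090141
R_{2,2} = 0.090141 + (0.090141 − 0.090205)/15 = 0.090137
(Column j=1 coincides with Simpson's rule on the same nodes.)

0.0901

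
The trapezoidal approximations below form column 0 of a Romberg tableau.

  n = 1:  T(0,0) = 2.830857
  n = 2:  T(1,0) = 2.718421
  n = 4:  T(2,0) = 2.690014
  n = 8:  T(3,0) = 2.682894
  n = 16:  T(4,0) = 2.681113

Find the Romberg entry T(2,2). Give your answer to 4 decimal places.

2.6805

T(1,1) = 2.718421 + (2.718421 − 2.830857)/3 = 2.680942
T(2,1) = 2.690014 + (2.690014 − 2.718421)/3 = 2.680545
T(2,2) = (16·2.680545 − 2.680942) / 15 = 2.680519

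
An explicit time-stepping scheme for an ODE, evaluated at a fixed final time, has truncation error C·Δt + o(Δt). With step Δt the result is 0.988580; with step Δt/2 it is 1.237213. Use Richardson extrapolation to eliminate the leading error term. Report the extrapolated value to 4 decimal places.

Extrapolated value = (2·A(Δt/2) − A(Δt)) / (2 − 1)
= (2·1.237213 − 0.988580) / 1
= 1.485846 / 1 = 1.485846

1.4858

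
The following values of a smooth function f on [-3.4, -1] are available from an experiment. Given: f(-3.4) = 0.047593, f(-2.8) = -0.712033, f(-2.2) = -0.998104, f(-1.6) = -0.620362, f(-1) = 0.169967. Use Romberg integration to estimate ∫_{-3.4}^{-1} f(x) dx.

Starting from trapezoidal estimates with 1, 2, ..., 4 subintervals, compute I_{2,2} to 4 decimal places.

I_{0,0} (trapezoid, 1 panel, h=2.4000): 0.261072
I_{1,0} (trapezoid, 2 panels, h=1.2000): -1.067189
I_{2,0} (trapezoid, 4 panels, h=0.6000): -1.333031
I_{1,1} = -1.067189 + (-1.067189 − 0.261072)/3 = -1.509943
I_{2,1} = -1.333031 + (-1.333031 − (-1.067189))/3 = -1.421645
I_{2,2} = -1.421645 + (-1.421645 − (-1.509943))/15 = -1.415758

-1.4158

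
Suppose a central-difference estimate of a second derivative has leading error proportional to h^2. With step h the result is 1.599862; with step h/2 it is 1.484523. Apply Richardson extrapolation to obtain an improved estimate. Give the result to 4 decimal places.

1.4461

Extrapolated value = (4·A(h/2) − A(h)) / (4 − 1)
= (4·1.484523 − 1.599862) / 3
= 4.338230 / 3 = 1.446077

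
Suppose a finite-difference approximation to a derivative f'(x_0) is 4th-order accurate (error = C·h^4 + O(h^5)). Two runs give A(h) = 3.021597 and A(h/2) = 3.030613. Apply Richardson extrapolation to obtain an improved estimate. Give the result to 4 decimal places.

3.0312

The leading error scales as h^4; refining by a factor of 2 reduces it by 2^4 = 16.
Extrapolated value = (16·A(h/2) − A(h)) / (16 − 1)
= (16·3.030613 − 3.021597) / 15
= 45.468211 / 15 = 3.031214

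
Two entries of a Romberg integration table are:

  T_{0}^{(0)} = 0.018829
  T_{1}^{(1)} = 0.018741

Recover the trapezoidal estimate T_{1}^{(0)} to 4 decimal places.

From T_{1}^{(1)} = (4·T_{1}^{(0)} − T_{0}^{(0)})/3, solve for T_{1}^{(0)}:
4·T_{1}^{(0)} = 3·0.018741 + 0.018829 = 0.075052
T_{1}^{(0)} = 0.018763

0.0188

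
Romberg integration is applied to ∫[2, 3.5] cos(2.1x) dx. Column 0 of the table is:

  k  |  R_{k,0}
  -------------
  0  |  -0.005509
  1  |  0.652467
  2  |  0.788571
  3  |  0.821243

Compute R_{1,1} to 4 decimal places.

Richardson extrapolation on the trapezoidal column (denominator 4−1=3):
R_{1,1} = 0.652467 + (0.652467 − (-0.005509))/3 = 0.871792

0.8718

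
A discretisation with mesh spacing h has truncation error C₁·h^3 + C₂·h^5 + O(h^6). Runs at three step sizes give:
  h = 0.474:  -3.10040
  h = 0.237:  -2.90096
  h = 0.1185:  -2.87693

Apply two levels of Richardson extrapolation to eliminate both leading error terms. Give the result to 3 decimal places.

First eliminate the h^3 term (factor 2^3 = 8):
  B₁ = (8·(-2.90096) − (-3.10040))/7 = -2.87247
  B₂ = (8·(-2.87693) − (-2.90096))/7 = -2.87350
Then eliminate the h^5 term (factor 2^5 = 32):
  (32·(-2.87350) − (-2.87247))/31 = -2.87353

-2.874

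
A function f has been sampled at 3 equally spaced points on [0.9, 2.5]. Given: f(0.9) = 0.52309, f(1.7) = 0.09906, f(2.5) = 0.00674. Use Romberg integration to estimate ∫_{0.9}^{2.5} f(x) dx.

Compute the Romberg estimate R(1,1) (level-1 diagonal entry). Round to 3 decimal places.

R(0,0) (trapezoid, 1 panel, h=1.6000): 0.42386
R(1,0) (trapezoid, 2 panels, h=0.8000): 0.29118
R(1,1) = 0.29118 + (0.29118 − 0.42386)/3 = 0.24695

0.247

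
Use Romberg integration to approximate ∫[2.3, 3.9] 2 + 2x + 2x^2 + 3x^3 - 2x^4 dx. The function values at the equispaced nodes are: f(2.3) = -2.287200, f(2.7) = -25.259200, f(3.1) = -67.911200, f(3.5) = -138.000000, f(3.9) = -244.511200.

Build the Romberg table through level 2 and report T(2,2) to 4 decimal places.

-138.0768

T(0,0) (trapezoid, 1 panel, h=1.6000): -197.438720
T(1,0) (trapezoid, 2 panels, h=0.8000): -153.048320
T(2,0) (trapezoid, 4 panels, h=0.4000): -141.827840
T(1,1) = -153.048320 + (-153.048320 − (-197.438720))/3 = -138.251520
T(2,1) = -141.827840 + (-141.827840 − (-153.048320))/3 = -138.087680
T(2,2) = -138.087680 + (-138.087680 − (-138.251520))/15 = -138.076757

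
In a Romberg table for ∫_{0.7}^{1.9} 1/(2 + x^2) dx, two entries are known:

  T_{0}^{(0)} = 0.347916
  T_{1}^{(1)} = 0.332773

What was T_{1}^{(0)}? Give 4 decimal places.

0.3366

From T_{1}^{(1)} = (4·T_{1}^{(0)} − T_{0}^{(0)})/3, solve for T_{1}^{(0)}:
4·T_{1}^{(0)} = 3·0.332773 + 0.347916 = 1.346235
T_{1}^{(0)} = 0.336559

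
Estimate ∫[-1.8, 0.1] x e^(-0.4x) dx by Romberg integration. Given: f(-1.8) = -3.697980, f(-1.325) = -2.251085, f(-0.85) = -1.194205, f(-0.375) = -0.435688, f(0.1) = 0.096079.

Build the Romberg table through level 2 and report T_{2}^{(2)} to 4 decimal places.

T_{0}^{(0)} (trapezoid, 1 panel, h=1.9000): -3.421806
T_{1}^{(0)} (trapezoid, 2 panels, h=0.9500): -2.845398
T_{2}^{(0)} (trapezoid, 4 panels, h=0.4750): -2.698916
T_{1}^{(1)} = -2.845398 + (-2.845398 − (-3.421806))/3 = -2.653262
T_{2}^{(1)} = -2.698916 + (-2.698916 − (-2.845398))/3 = -2.650089
T_{2}^{(2)} = -2.650089 + (-2.650089 − (-2.653262))/15 = -2.649877

-2.6499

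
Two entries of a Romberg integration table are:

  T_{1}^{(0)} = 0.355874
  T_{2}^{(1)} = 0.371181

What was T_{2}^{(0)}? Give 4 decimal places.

0.3674

From T_{2}^{(1)} = (4·T_{2}^{(0)} − T_{1}^{(0)})/3, solve for T_{2}^{(0)}:
4·T_{2}^{(0)} = 3·0.371181 + 0.355874 = 1.469417
T_{2}^{(0)} = 0.367354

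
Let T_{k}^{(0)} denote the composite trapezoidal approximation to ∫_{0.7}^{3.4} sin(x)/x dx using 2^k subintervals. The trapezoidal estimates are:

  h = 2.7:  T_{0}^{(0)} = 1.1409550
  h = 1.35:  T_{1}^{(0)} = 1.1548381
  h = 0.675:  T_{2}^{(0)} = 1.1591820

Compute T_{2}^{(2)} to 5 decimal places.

1.16071

Richardson extrapolation on the trapezoidal column (denominator 4−1=3):
T_{1}^{(1)} = (4·1.1548381 − 1.1409550) / 3 = 1.1594658
T_{2}^{(1)} = (4·1.1591820 − 1.1548381) / 3 = 1.1606300
T_{2}^{(2)} = 1.1606300 + (1.1606300 − 1.1594658)/15 = 1.1607076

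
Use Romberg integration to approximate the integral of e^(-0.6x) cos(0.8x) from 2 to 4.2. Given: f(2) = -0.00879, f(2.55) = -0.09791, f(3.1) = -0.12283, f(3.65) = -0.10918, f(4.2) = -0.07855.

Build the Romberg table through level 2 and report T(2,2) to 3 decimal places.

-0.213

T(0,0) (trapezoid, 1 panel, h=2.2000): -0.09607
T(1,0) (trapezoid, 2 panels, h=1.1000): -0.18315
T(2,0) (trapezoid, 4 panels, h=0.5500): -0.20547
T(1,1) = -0.18315 + (-0.18315 − (-0.09607))/3 = -0.21218
T(2,1) = -0.20547 + (-0.20547 − (-0.18315))/3 = -0.21291
T(2,2) = -0.21291 + (-0.21291 − (-0.21218))/15 = -0.21296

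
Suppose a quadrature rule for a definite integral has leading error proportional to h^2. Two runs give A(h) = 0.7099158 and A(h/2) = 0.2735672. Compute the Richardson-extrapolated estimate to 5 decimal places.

The leading error scales as h^2; refining by a factor of 2 reduces it by 2^2 = 4.
Extrapolated value = (4·A(h/2) − A(h)) / (4 − 1)
= (4·0.2735672 − 0.7099158) / 3
= 0.3843530 / 3 = 0.1281177

0.12812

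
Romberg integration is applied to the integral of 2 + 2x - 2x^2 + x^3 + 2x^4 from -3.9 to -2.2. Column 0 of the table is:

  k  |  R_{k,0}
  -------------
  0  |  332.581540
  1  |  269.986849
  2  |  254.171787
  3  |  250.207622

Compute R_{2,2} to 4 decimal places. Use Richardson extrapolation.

R_{1,1} = 269.986849 + (269.986849 − 332.581540)/3 = 249.121952
R_{2,1} = 254.171787 + (254.171787 − 269.986849)/3 = 248.900100
R_{2,2} = (16·248.900100 − 249.121952) / 15 = 248.885310

248.8853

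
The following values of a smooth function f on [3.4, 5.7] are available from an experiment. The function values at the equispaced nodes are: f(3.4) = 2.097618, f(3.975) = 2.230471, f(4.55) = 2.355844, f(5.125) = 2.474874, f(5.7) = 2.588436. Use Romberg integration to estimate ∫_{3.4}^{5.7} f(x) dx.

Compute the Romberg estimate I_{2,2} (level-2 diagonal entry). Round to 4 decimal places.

I_{0,0} (trapezoid, 1 panel, h=2.3000): 5.388962
I_{1,0} (trapezoid, 2 panels, h=1.1500): 5.403702
I_{2,0} (trapezoid, 4 panels, h=0.5750): 5.407424
I_{1,1} = 5.403702 + (5.403702 − 5.388962)/3 = 5.408615
I_{2,1} = 5.407424 + (5.407424 − 5.403702)/3 = 5.408665
I_{2,2} = 5.408665 + (5.408665 − 5.408615)/15 = 5.408668

5.4087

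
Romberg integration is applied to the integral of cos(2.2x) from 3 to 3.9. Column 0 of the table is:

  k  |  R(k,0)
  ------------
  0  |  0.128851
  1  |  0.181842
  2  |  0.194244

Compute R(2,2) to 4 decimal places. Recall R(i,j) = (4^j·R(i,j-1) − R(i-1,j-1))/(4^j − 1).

0.1983

Richardson extrapolation on the trapezoidal column (denominator 4−1=3):
R(1,1) = 0.181842 + (0.181842 − 0.128851)/3 = 0.199506
R(2,1) = 0.194244 + (0.194244 − 0.181842)/3 = 0.198378
R(2,2) = (16·0.198378 − 0.199506) / 15 = 0.198303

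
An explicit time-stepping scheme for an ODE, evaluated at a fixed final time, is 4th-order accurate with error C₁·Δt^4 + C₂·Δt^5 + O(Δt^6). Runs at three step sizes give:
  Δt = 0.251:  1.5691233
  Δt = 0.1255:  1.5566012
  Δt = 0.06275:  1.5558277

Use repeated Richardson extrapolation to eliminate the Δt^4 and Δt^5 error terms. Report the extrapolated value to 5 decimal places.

1.55578

First eliminate the Δt^4 term (factor 2^4 = 16):
  B₁ = (16·1.5566012 − 1.5691233)/15 = 1.5557664
  B₂ = (16·1.5558277 − 1.5566012)/15 = 1.5557761
Then eliminate the Δt^5 term (factor 2^5 = 32):
  (32·1.5557761 − 1.5557664)/31 = 1.5557764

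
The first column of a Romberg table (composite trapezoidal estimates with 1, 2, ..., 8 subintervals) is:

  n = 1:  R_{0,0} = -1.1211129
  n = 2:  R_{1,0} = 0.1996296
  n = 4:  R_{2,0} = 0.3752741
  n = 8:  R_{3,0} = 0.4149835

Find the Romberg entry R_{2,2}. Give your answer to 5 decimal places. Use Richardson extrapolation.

0.42009

Richardson extrapolation on the trapezoidal column (denominator 4−1=3):
R_{1,1} = (4·0.1996296 − (-1.1211129)) / 3 = 0.6398771
R_{2,1} = (4·0.3752741 − 0.1996296) / 3 = 0.4338223
R_{2,2} = (16·0.4338223 − 0.6398771) / 15 = 0.4200853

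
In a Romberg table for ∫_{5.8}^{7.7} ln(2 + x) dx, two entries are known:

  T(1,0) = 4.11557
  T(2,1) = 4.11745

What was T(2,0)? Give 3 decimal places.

From T(2,1) = (4·T(2,0) − T(1,0))/3, solve for T(2,0):
4·T(2,0) = 3·4.11745 + 4.11557 = 16.46792
T(2,0) = 4.11698

4.117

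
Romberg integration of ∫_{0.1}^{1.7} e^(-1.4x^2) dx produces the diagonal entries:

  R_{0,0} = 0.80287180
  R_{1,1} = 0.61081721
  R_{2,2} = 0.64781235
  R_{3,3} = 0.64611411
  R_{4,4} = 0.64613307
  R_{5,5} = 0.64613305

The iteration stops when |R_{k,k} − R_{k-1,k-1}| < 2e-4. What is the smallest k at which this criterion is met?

|R_{1,1} − R_{0,0}| = 0.19205459 ≥ 2e-4
|R_{2,2} − R_{1,1}| = 0.03699514 ≥ 2e-4
|R_{3,3} − R_{2,2}| = 0.00169824 ≥ 2e-4
|R_{4,4} − R_{3,3}| = 0.00001896 < 2e-4

k = 4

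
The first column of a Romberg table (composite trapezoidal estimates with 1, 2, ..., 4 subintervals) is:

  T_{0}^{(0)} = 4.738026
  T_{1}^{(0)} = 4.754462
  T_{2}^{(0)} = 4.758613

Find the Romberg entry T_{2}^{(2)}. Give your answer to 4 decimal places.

4.7600

Richardson extrapolation on the trapezoidal column (denominator 4−1=3):
T_{1}^{(1)} = 4.754462 + (4.754462 − 4.738026)/3 = 4.759941
T_{2}^{(1)} = (4·4.758613 − 4.754462) / 3 = 4.759997
T_{2}^{(2)} = (16·4.759997 − 4.759941) / 15 = 4.760001
(Column j=1 coincides with Simpson's rule on the same nodes.)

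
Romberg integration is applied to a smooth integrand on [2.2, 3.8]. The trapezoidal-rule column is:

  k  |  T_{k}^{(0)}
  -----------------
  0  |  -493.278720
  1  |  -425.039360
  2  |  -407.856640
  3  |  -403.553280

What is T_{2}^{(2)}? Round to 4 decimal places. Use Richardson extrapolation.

-402.1181

T_{1}^{(1)} = -425.039360 + (-425.039360 − (-493.278720))/3 = -402.292907
T_{2}^{(1)} = (4·(-407.856640) − (-425.039360)) / 3 = -402.129067
T_{2}^{(2)} = (16·(-402.129067) − (-402.292907)) / 15 = -402.118144
(Column j=1 coincides with Simpson's rule on the same nodes.)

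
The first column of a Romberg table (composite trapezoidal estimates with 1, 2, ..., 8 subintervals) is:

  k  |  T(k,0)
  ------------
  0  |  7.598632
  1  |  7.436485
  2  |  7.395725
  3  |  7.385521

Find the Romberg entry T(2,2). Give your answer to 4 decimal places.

7.3821

Richardson extrapolation on the trapezoidal column (denominator 4−1=3):
T(1,1) = 7.436485 + (7.436485 − 7.598632)/3 = 7.382436
T(2,1) = 7.395725 + (7.395725 − 7.436485)/3 = 7.382138
T(2,2) = (16·7.382138 − 7.382436) / 15 = 7.382118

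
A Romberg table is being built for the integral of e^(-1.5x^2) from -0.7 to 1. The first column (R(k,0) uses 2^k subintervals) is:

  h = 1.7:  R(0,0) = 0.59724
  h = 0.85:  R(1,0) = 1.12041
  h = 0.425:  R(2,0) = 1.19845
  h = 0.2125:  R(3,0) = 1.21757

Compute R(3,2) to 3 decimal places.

R(2,1) = 1.19845 + (1.19845 − 1.12041)/3 = 1.22446
R(3,1) = 1.21757 + (1.21757 − 1.19845)/3 = 1.22394
R(3,2) = 1.22394 + (1.22394 − 1.22446)/15 = 1.22391

1.224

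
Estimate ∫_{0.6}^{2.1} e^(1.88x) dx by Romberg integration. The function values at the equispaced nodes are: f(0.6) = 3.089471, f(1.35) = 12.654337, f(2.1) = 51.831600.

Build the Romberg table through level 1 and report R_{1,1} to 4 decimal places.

26.3846

R_{0,0} (trapezoid, 1 panel, h=1.5000): 41.190803
R_{1,0} (trapezoid, 2 panels, h=0.7500): 30.086154
R_{1,1} = 30.086154 + (30.086154 − 41.190803)/3 = 26.384604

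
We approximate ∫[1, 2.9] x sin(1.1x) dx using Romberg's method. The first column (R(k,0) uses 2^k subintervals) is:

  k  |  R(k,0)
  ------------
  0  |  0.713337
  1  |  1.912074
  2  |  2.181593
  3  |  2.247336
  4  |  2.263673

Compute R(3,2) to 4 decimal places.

2.2691

R(2,1) = (4·2.181593 − 1.912074) / 3 = 2.271433
R(3,1) = 2.247336 + (2.247336 − 2.181593)/3 = 2.269250
R(3,2) = (16·2.269250 − 2.271433) / 15 = 2.269104
(Column j=1 coincides with Simpson's rule on the same nodes.)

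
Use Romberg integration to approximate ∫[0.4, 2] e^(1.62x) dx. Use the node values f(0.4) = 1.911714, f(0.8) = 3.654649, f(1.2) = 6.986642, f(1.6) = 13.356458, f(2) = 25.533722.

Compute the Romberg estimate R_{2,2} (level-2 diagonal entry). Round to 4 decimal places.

R_{0,0} (trapezoid, 1 panel, h=1.6000): 21.956349
R_{1,0} (trapezoid, 2 panels, h=0.8000): 16.567488
R_{2,0} (trapezoid, 4 panels, h=0.4000): 15.088187
R_{1,1} = 16.567488 + (16.567488 − 21.956349)/3 = 14.771201
R_{2,1} = 15.088187 + (15.088187 − 16.567488)/3 = 14.595087
R_{2,2} = 14.595087 + (14.595087 − 14.771201)/15 = 14.583346

14.5833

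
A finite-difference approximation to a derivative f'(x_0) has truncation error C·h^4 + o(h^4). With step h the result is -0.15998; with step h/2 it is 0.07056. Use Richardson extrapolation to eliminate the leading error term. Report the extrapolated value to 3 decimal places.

0.086

The leading error scales as h^4; refining by a factor of 2 reduces it by 2^4 = 16.
Extrapolated value = (16·A(h/2) − A(h)) / (16 − 1)
= (16·0.07056 − (-0.15998)) / 15
= 1.28894 / 15 = 0.08593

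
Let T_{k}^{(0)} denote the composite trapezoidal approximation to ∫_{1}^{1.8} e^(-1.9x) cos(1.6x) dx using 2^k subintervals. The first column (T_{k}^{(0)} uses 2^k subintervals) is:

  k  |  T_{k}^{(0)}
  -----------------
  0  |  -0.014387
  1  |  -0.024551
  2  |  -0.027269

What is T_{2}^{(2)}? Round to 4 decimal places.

T_{1}^{(1)} = (4·(-0.024551) − (-0.014387)) / 3 = -0.027939
T_{2}^{(1)} = (4·(-0.027269) − (-0.024551)) / 3 = -0.028175
T_{2}^{(2)} = (16·(-0.028175) − (-0.027939)) / 15 = -0.028191

-0.0282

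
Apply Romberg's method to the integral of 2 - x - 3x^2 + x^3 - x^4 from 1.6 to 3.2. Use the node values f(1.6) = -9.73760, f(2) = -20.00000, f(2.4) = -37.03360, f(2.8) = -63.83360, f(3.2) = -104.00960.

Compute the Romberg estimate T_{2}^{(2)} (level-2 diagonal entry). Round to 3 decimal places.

T_{0}^{(0)} (trapezoid, 1 panel, h=1.6000): -90.99776
T_{1}^{(0)} (trapezoid, 2 panels, h=0.8000): -75.12576
T_{2}^{(0)} (trapezoid, 4 panels, h=0.4000): -71.09632
T_{1}^{(1)} = -75.12576 + (-75.12576 − (-90.99776))/3 = -69.83509
T_{2}^{(1)} = -71.09632 + (-71.09632 − (-75.12576))/3 = -69.75317
T_{2}^{(2)} = -69.75317 + (-69.75317 − (-69.83509))/15 = -69.74771

-69.748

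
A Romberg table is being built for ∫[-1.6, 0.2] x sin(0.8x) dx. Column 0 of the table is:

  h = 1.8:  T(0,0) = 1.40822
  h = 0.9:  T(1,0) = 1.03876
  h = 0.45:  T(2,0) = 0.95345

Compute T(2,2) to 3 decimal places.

0.926

T(1,1) = (4·1.03876 − 1.40822) / 3 = 0.91561
T(2,1) = (4·0.95345 − 1.03876) / 3 = 0.92501
T(2,2) = (16·0.92501 − 0.91561) / 15 = 0.92564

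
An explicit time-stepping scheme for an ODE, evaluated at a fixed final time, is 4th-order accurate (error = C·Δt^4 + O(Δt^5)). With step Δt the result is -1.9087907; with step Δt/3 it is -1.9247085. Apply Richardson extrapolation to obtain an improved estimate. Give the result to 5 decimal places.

Extrapolated value = (81·A(Δt/3) − A(Δt)) / (81 − 1)
= (81·(-1.9247085) − (-1.9087907)) / 80
= -153.9925978 / 80 = -1.9249075

-1.92491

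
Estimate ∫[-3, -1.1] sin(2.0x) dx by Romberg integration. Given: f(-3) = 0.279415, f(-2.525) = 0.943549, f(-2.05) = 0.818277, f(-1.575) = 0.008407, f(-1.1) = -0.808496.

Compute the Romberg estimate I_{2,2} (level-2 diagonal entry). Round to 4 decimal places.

0.7722

I_{0,0} (trapezoid, 1 panel, h=1.9000): -0.502627
I_{1,0} (trapezoid, 2 panels, h=0.9500): 0.526050
I_{2,0} (trapezoid, 4 panels, h=0.4750): 0.715204
I_{1,1} = 0.526050 + (0.526050 − (-0.502627))/3 = 0.868942
I_{2,1} = 0.715204 + (0.715204 − 0.526050)/3 = 0.778255
I_{2,2} = 0.778255 + (0.778255 − 0.868942)/15 = 0.772209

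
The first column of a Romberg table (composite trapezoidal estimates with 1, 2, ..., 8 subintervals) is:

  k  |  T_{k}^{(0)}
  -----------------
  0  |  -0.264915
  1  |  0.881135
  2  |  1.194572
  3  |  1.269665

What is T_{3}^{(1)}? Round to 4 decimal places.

1.2947

Richardson extrapolation on the trapezoidal column (denominator 4−1=3):
T_{3}^{(1)} = 1.269665 + (1.269665 − 1.194572)/3 = 1.294696
(Column j=1 coincides with Simpson's rule on the same nodes.)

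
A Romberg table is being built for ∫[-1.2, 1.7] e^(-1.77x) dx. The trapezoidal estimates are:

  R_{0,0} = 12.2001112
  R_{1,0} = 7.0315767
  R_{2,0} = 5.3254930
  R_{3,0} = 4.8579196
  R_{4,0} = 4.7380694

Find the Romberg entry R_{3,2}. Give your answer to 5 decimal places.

4.69841

Richardson extrapolation on the trapezoidal column (denominator 4−1=3):
R_{2,1} = (4·5.3254930 − 7.0315767) / 3 = 4.7567984
R_{3,1} = (4·4.8579196 − 5.3254930) / 3 = 4.7020618
R_{3,2} = 4.7020618 + (4.7020618 − 4.7567984)/15 = 4.6984127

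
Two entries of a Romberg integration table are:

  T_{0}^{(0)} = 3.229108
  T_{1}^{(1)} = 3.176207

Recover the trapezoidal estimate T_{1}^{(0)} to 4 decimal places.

3.1894

From T_{1}^{(1)} = (4·T_{1}^{(0)} − T_{0}^{(0)})/3, solve for T_{1}^{(0)}:
4·T_{1}^{(0)} = 3·3.176207 + 3.229108 = 12.757729
T_{1}^{(0)} = 3.189432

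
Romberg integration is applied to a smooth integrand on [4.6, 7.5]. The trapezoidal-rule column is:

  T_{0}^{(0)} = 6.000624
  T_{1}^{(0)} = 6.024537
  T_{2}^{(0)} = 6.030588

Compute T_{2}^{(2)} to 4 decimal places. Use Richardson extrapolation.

6.0326

Richardson extrapolation on the trapezoidal column (denominator 4−1=3):
T_{1}^{(1)} = (4·6.024537 − 6.000624) / 3 = 6.032508
T_{2}^{(1)} = (4·6.030588 − 6.024537) / 3 = 6.032605
T_{2}^{(2)} = (16·6.032605 − 6.032508) / 15 = 6.032611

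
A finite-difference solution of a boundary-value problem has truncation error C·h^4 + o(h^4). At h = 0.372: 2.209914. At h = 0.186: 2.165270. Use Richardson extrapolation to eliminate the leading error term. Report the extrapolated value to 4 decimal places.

The leading error scales as h^4; refining by a factor of 2 reduces it by 2^4 = 16.
Extrapolated value = (16·A(h/2) − A(h)) / (16 − 1)
= (16·2.165270 − 2.209914) / 15
= 32.434406 / 15 = 2.162294

2.1623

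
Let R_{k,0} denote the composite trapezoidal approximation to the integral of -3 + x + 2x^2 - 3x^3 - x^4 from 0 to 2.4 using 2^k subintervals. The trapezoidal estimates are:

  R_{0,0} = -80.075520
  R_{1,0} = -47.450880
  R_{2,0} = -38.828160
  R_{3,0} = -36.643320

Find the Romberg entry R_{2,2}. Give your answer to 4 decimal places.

-35.9124

R_{1,1} = (4·(-47.450880) − (-80.075520)) / 3 = -36.576000
R_{2,1} = (4·(-38.828160) − (-47.450880)) / 3 = -35.953920
R_{2,2} = -35.953920 + (-35.953920 − (-36.576000))/15 = -35.912448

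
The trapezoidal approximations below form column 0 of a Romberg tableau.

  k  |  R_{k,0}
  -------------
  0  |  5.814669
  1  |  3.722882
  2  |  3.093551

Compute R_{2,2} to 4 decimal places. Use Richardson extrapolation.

Richardson extrapolation on the trapezoidal column (denominator 4−1=3):
R_{1,1} = 3.722882 + (3.722882 − 5.814669)/3 = 3.025620
R_{2,1} = (4·3.093551 − 3.722882) / 3 = 2.883774
R_{2,2} = 2.883774 + (2.883774 − 3.025620)/15 = 2.874318

2.8743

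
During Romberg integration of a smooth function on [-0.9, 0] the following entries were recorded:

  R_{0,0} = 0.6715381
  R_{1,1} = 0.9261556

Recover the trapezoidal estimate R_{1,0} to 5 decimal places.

From R_{1,1} = (4·R_{1,0} − R_{0,0})/3, solve for R_{1,0}:
4·R_{1,0} = 3·0.9261556 + 0.6715381 = 3.4500049
R_{1,0} = 0.8625012

0.86250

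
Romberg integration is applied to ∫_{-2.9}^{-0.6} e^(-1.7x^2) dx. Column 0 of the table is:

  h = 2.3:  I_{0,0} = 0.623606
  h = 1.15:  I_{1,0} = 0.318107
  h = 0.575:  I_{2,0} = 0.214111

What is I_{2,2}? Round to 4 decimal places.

0.1770

Richardson extrapolation on the trapezoidal column (denominator 4−1=3):
I_{1,1} = (4·0.318107 − 0.623606) / 3 = 0.216274
I_{2,1} = 0.214111 + (0.214111 − 0.318107)/3 = 0.179446
I_{2,2} = (16·0.179446 − 0.216274) / 15 = 0.176991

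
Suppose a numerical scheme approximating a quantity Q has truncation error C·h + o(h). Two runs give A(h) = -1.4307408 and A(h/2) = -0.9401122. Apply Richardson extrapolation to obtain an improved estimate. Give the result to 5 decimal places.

Extrapolated value = (2·A(h/2) − A(h)) / (2 − 1)
= (2·(-0.9401122) − (-1.4307408)) / 1
= -0.4494836 / 1 = -0.4494836

-0.44948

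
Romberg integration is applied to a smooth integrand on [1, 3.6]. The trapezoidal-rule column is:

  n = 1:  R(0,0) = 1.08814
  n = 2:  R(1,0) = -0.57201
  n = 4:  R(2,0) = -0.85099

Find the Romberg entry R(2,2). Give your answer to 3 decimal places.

R(1,1) = (4·(-0.57201) − 1.08814) / 3 = -1.12539
R(2,1) = -0.85099 + (-0.85099 − (-0.57201))/3 = -0.94398
R(2,2) = (16·(-0.94398) − (-1.12539)) / 15 = -0.93189
(Column j=1 coincides with Simpson's rule on the same nodes.)

-0.932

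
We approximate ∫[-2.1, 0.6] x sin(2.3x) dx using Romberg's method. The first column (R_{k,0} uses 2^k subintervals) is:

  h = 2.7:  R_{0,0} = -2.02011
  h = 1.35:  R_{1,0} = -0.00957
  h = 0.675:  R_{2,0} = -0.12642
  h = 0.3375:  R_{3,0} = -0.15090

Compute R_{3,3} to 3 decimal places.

-0.158

R_{1,1} = -0.00957 + (-0.00957 − (-2.02011))/3 = 0.66061
R_{2,1} = -0.12642 + (-0.12642 − (-0.00957))/3 = -0.16537
R_{3,1} = (4·(-0.15090) − (-0.12642)) / 3 = -0.15906
R_{2,2} = (16·(-0.16537) − 0.66061) / 15 = -0.22044
R_{3,2} = -0.15906 + (-0.15906 − (-0.16537))/15 = -0.15864
R_{3,3} = (64·(-0.15864) − (-0.22044)) / 63 = -0.15766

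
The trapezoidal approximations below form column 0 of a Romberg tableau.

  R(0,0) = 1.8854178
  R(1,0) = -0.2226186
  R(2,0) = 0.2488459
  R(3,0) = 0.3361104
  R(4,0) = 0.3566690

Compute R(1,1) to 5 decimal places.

-0.92530

R(1,1) = -0.2226186 + (-0.2226186 − 1.8854178)/3 = -0.9252974
(Column j=1 coincides with Simpson's rule on the same nodes.)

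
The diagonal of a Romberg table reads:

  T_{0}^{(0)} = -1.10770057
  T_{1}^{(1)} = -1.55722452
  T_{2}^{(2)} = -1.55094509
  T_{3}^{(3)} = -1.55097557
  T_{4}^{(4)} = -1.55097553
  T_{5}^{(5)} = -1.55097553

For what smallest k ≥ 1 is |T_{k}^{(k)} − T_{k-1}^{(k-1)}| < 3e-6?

|T_{1}^{(1)} − T_{0}^{(0)}| = 0.44952395 ≥ 3e-6
|T_{2}^{(2)} − T_{1}^{(1)}| = 0.00627943 ≥ 3e-6
|T_{3}^{(3)} − T_{2}^{(2)}| = 0.00003048 ≥ 3e-6
|T_{4}^{(4)} − T_{3}^{(3)}| = 0.00000004 < 3e-6

k = 4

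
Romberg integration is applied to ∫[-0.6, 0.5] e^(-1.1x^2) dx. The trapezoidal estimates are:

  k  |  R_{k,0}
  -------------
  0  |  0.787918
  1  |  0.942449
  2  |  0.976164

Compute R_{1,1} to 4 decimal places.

R_{1,1} = 0.942449 + (0.942449 − 0.787918)/3 = 0.993959
(Column j=1 coincides with Simpson's rule on the same nodes.)

0.9940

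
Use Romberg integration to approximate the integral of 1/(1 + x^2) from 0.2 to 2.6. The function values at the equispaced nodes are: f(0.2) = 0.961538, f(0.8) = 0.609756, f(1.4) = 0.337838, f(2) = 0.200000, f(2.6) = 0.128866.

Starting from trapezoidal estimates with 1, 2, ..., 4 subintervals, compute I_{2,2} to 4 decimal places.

1.0026

I_{0,0} (trapezoid, 1 panel, h=2.4000): 1.308485
I_{1,0} (trapezoid, 2 panels, h=1.2000): 1.059648
I_{2,0} (trapezoid, 4 panels, h=0.6000): 1.015678
I_{1,1} = 1.059648 + (1.059648 − 1.308485)/3 = 0.976702
I_{2,1} = 1.015678 + (1.015678 − 1.059648)/3 = 1.001021
I_{2,2} = 1.001021 + (1.001021 − 0.976702)/15 = 1.002642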